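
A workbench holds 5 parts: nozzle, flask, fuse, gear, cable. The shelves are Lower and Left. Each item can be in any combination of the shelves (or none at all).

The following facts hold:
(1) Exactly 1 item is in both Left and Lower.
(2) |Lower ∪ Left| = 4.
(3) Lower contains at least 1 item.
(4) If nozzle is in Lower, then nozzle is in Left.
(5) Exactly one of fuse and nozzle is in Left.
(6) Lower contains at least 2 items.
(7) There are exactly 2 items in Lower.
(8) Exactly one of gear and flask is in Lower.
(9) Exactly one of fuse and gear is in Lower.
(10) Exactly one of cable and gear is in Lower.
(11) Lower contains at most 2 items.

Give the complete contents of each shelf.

Lower = {gear, nozzle}; Left = {cable, flask, nozzle}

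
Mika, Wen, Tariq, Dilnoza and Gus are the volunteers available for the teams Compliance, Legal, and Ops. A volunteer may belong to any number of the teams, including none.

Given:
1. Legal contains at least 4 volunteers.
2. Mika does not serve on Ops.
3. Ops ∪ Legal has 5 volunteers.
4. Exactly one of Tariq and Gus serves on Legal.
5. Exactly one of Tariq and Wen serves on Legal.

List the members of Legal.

Legal = {Dilnoza, Gus, Mika, Wen}

From (2): Mika ∉ Ops.
Suppose Mika ∉ Legal: no assignment then satisfies all the clues, so Mika ∈ Legal.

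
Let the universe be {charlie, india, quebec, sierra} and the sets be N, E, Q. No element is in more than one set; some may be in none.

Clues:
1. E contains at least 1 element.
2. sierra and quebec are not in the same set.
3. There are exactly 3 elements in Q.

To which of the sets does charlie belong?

charlie: Q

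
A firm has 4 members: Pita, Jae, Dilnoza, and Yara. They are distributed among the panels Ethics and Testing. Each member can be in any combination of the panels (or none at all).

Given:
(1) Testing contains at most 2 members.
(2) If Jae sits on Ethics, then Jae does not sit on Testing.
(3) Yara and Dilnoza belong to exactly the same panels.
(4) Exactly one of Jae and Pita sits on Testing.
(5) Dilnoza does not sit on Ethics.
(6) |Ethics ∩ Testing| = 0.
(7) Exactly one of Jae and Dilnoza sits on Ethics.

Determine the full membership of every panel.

Ethics = {Jae}; Testing = {Pita}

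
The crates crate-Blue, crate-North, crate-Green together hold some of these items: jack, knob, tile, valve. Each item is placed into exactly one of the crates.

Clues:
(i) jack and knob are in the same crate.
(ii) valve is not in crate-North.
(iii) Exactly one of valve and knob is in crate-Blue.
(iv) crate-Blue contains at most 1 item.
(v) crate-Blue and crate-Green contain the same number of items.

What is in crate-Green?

crate-Green = {tile}

From (ii): valve ∉ crate-North.
Suppose jack ∈ crate-Green: no assignment then satisfies all the clues, so jack ∉ crate-Green.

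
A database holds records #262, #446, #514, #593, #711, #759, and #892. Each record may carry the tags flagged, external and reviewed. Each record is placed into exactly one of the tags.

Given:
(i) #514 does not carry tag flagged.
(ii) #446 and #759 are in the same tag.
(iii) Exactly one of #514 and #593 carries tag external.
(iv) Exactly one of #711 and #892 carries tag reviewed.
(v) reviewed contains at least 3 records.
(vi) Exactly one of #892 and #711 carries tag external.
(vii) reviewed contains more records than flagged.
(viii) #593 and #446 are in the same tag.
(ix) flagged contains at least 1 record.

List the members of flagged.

flagged = {#262}

From (i): #514 ∉ flagged.
Suppose #262 ∉ flagged: no assignment then satisfies all the clues, so #262 ∈ flagged.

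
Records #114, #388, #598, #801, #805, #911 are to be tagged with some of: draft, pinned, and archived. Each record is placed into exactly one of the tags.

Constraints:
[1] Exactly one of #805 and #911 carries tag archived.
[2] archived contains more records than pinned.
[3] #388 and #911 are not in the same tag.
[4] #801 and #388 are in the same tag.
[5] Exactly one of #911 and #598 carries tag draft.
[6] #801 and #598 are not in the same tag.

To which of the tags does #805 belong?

#805: archived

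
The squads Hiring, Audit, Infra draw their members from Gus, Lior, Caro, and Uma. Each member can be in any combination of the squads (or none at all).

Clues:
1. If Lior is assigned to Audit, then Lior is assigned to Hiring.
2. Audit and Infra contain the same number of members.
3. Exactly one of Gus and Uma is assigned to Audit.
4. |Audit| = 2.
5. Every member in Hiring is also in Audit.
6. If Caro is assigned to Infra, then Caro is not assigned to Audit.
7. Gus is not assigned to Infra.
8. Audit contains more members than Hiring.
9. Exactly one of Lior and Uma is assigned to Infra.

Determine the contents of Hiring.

From (7): Gus ∉ Infra.
Suppose Gus ∈ Hiring: no assignment then satisfies all the clues, so Gus ∉ Hiring.

Hiring = {Lior}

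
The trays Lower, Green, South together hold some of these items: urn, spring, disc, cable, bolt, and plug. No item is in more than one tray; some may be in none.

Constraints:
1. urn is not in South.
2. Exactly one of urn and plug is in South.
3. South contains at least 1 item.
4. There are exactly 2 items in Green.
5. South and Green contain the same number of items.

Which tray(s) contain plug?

From (1): urn ∉ South.
(2) (exactly one): plug ∈ South.

plug: South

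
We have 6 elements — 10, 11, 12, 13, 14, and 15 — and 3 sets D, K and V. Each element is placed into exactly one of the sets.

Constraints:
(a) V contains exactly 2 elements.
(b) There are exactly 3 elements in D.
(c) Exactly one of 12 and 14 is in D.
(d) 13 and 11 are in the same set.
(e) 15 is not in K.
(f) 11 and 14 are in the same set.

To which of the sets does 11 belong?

11: D

From (e): 15 ∉ K.
Suppose 11 ∉ D: no assignment then satisfies all the clues, so 11 ∈ D.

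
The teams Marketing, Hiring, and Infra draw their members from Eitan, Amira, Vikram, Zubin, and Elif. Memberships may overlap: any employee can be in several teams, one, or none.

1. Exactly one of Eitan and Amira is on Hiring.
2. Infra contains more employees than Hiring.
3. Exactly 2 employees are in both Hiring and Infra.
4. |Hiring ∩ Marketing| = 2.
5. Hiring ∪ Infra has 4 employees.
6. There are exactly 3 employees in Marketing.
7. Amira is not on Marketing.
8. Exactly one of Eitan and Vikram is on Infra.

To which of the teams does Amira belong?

Amira: Infra

From (7): Amira ∉ Marketing.
Suppose Amira ∈ Hiring: no assignment then satisfies all the clues, so Amira ∉ Hiring.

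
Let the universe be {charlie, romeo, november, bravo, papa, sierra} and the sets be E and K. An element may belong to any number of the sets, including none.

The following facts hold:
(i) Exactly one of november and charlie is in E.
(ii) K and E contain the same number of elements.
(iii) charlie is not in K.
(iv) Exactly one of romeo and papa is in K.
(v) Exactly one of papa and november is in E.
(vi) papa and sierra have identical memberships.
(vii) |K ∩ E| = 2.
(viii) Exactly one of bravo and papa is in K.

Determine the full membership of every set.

E = {charlie, papa, sierra}; K = {november, papa, sierra}

From (iii): charlie ∉ K.
Suppose charlie ∉ E: no assignment then satisfies all the clues, so charlie ∈ E.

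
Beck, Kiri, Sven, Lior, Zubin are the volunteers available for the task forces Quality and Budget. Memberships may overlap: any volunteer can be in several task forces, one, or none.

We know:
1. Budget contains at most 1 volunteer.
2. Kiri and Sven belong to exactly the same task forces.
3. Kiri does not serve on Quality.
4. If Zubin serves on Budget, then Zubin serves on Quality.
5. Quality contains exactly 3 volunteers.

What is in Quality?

Quality = {Beck, Lior, Zubin}

From (3): Kiri ∉ Quality.
(2): Sven matches Kiri: Sven ∉ Quality.
(5): only 3 candidates remain for Quality, so all are in.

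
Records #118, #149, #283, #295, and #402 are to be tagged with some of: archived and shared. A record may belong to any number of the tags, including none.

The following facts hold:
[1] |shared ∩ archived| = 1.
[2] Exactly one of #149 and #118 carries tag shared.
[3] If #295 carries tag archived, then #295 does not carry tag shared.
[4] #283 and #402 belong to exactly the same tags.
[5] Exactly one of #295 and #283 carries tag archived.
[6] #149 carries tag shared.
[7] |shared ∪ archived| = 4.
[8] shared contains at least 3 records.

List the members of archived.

archived = {#149, #295}

From (6): #149 ∈ shared.
(2) (exactly one): #118 ∉ shared.
Suppose #118 ∈ archived: no assignment then satisfies all the clues, so #118 ∉ archived.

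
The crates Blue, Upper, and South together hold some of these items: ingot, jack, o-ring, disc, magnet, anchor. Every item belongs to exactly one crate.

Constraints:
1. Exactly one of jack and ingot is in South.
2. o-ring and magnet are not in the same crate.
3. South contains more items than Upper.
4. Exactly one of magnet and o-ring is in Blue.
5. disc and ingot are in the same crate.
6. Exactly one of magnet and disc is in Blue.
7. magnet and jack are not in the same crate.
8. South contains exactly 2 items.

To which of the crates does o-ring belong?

o-ring: Blue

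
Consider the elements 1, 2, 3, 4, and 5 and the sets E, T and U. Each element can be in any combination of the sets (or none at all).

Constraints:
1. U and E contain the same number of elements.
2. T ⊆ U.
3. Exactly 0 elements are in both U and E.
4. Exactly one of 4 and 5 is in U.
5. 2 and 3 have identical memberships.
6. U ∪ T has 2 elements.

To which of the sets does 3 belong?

3: E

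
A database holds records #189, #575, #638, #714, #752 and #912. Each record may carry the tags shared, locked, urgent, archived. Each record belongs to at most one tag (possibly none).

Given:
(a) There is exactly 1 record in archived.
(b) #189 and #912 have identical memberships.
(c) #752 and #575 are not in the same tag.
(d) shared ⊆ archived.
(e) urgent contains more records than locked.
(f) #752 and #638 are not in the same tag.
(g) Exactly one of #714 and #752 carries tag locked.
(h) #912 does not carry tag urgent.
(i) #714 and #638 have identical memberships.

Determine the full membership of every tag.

shared = {}; locked = {#752}; urgent = {#638, #714}; archived = {#575}

From (h): #912 ∉ urgent.
(b): #189 matches #912: #189 ∉ urgent.
Suppose #189 ∈ shared: no assignment then satisfies all the clues, so #189 ∉ shared.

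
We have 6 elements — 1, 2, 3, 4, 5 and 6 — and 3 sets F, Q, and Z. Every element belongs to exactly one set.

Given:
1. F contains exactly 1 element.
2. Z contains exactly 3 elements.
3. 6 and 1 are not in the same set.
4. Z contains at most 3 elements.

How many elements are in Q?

2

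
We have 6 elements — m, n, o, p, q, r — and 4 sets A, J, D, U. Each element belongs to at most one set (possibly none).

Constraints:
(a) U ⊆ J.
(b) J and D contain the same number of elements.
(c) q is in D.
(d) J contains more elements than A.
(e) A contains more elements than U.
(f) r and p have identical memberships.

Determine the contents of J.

J = {p, r}

From (c): q ∈ D.
Suppose m ∈ J: no assignment then satisfies all the clues, so m ∉ J.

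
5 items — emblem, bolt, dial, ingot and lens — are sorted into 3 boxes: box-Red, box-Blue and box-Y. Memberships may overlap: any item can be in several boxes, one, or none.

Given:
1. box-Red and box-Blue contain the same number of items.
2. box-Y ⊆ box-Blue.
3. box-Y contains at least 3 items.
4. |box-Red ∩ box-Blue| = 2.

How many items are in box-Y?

3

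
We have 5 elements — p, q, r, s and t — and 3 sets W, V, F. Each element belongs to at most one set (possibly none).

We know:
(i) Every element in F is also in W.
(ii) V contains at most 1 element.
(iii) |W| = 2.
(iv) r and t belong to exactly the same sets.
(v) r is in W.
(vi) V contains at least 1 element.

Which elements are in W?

W = {r, t}

From (v): r ∈ W.
(iv): t matches r: t ∈ W.
(iii): W already has 2, so the rest are out.
(i) contrapositive: p ∉ F.
(i) contrapositive: q ∉ F.
(i) contrapositive: s ∉ F.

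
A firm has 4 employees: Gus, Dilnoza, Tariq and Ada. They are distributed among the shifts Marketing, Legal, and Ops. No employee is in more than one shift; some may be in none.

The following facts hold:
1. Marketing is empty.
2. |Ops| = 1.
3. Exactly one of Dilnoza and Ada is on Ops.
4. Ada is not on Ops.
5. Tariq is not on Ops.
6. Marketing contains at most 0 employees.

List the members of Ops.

Ops = {Dilnoza}

From (4): Ada ∉ Ops.
From (5): Tariq ∉ Ops.
(1): Marketing already has 0, so the rest are out.
(3) (exactly one): Dilnoza ∈ Ops.
(2): Ops already has 1, so the rest are out.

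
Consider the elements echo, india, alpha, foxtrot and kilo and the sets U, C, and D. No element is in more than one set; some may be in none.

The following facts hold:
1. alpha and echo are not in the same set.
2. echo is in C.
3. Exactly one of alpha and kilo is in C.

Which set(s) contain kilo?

kilo: C

From (2): echo ∈ C.
(1): alpha ∉ C.
(3) (exactly one): kilo ∈ C.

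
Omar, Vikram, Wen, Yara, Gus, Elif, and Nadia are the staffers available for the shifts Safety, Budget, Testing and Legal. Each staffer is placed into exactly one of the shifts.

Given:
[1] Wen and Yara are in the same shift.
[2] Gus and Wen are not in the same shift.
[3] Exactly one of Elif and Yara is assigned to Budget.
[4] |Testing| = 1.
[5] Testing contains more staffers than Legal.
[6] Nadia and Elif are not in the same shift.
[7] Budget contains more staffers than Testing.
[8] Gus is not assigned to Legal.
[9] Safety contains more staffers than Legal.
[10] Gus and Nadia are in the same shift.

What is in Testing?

Testing = {Elif}

From (8): Gus ∉ Legal.
(10): Nadia matches Gus: Nadia ∉ Legal.
Suppose Omar ∈ Testing: no assignment then satisfies all the clues, so Omar ∉ Testing.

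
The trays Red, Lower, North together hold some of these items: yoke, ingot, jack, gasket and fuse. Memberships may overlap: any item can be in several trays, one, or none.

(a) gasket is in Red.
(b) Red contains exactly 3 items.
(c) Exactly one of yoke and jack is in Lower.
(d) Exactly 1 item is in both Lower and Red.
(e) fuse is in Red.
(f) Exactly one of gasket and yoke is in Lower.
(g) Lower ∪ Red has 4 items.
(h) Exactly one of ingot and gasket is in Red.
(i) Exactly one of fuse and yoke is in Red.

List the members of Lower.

Lower = {fuse, yoke}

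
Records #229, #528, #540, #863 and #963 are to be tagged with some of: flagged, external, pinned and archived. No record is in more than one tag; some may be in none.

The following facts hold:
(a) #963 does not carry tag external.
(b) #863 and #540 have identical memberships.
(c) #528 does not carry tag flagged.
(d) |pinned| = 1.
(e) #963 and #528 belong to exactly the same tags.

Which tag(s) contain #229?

#229: pinned

From (a): #963 ∉ external.
From (c): #528 ∉ flagged.
(e): #963 matches #528: #963 ∉ flagged.
(e): #528 matches #963: #528 ∉ external.
Suppose #229 ∈ flagged: no assignment then satisfies all the clues, so #229 ∉ flagged.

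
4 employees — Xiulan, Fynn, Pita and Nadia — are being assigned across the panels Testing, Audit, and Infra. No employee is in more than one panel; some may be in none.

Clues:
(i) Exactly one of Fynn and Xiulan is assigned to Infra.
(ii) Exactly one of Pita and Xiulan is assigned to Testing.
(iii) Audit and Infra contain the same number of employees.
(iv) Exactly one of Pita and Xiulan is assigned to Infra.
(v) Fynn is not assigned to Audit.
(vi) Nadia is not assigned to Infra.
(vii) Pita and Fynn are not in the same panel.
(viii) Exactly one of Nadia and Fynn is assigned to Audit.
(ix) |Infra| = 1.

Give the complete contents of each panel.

Testing = {Pita}; Audit = {Nadia}; Infra = {Xiulan}

From (v): Fynn ∉ Audit.
From (vi): Nadia ∉ Infra.
(viii) (exactly one): Nadia ∈ Audit.
Suppose Xiulan ∈ Testing: no assignment then satisfies all the clues, so Xiulan ∉ Testing.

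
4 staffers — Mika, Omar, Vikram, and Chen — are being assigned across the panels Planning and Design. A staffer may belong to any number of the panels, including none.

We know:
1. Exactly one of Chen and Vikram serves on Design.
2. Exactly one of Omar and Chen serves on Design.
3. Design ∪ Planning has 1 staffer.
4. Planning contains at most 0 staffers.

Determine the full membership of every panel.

Planning = {}; Design = {Chen}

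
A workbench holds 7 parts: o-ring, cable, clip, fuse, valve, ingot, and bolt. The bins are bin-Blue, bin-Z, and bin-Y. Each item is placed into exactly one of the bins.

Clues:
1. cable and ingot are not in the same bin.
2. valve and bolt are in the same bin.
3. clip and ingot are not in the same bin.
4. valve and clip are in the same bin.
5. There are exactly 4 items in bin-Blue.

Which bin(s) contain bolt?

bolt: bin-Blue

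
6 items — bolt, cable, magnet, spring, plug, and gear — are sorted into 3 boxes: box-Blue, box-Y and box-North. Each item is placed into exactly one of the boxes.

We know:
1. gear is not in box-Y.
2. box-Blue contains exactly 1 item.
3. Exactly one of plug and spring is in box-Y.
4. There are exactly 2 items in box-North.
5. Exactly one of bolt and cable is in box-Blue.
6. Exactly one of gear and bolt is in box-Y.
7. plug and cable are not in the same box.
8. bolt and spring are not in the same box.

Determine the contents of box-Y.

box-Y = {bolt, magnet, plug}

From (1): gear ∉ box-Y.
(6) (exactly one): bolt ∈ box-Y.
(8): spring ∉ box-Y.
(3) (exactly one): plug ∈ box-Y.
(5) (exactly one): cable ∈ box-Blue.
(2): box-Blue already has 1, so the rest are out.
Only one box left: spring ∈ box-North.
Only one box left: gear ∈ box-North.
(4): box-North already has 2, so the rest are out.
Only one box left: magnet ∈ box-Y.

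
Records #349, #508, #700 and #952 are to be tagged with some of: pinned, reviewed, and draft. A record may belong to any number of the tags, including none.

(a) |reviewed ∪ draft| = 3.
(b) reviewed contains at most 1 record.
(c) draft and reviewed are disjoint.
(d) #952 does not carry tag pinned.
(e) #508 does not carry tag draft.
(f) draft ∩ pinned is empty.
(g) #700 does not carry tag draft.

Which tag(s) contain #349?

#349: draft

From (d): #952 ∉ pinned.
From (e): #508 ∉ draft.
From (g): #700 ∉ draft.
Suppose #349 ∈ pinned: no assignment then satisfies all the clues, so #349 ∉ pinned.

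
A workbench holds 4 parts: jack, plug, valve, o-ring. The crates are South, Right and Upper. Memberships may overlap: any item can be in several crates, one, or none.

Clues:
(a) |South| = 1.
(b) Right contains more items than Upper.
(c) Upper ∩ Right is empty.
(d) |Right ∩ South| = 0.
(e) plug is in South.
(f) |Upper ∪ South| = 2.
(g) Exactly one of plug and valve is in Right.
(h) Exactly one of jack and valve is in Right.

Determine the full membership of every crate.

South = {plug}; Right = {o-ring, valve}; Upper = {jack}

From (e): plug ∈ South.
(a): South already has 1, so the rest are out.
Suppose jack ∈ Right: no assignment then satisfies all the clues, so jack ∉ Right.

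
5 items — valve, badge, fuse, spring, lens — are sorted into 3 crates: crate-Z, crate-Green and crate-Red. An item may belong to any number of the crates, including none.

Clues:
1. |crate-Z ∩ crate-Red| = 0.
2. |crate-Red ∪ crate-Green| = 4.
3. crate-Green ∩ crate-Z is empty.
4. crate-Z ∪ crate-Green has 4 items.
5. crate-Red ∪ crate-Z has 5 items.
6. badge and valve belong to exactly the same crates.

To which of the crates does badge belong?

badge: crate-Green, crate-Red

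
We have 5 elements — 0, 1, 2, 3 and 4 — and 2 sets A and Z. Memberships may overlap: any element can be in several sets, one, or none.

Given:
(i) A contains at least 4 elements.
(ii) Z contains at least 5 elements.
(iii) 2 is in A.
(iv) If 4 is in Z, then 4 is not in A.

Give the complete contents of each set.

A = {0, 1, 2, 3}; Z = {0, 1, 2, 3, 4}

From (iii): 2 ∈ A.
(ii): only 5 candidates remain for Z, so all are in.
(iv): 4 ∉ A.
(i): only 4 candidates remain for A, so all are in.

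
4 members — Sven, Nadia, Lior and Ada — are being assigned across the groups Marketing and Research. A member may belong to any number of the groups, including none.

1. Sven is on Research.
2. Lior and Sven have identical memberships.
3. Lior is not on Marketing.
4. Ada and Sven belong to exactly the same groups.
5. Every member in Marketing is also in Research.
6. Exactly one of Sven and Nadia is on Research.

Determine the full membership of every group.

Marketing = {}; Research = {Ada, Lior, Sven}

From (1): Sven ∈ Research.
From (3): Lior ∉ Marketing.
(2): Sven matches Lior: Sven ∉ Marketing.
(2): Lior matches Sven: Lior ∈ Research.
(4): Ada matches Sven: Ada ∉ Marketing.
(4): Ada matches Sven: Ada ∈ Research.
(6) (exactly one): Nadia ∉ Research.
(5) contrapositive: Nadia ∉ Marketing.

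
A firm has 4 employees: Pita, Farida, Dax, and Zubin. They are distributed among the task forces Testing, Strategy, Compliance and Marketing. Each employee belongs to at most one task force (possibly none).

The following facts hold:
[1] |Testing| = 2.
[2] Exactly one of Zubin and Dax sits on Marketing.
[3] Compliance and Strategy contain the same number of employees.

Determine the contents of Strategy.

Strategy = {}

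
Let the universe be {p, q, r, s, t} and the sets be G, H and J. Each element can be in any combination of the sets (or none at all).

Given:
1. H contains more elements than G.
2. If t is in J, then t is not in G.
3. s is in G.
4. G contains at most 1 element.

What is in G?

G = {s}

From (3): s ∈ G.
(4): G already has 1, so the rest are out.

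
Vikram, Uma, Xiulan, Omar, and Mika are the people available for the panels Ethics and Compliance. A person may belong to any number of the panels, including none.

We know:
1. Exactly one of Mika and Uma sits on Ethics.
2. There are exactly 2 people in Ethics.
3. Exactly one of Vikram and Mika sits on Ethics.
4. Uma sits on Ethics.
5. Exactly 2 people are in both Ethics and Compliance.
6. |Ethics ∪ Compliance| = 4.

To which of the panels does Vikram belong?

From (4): Uma ∈ Ethics.
(1) (exactly one): Mika ∉ Ethics.
(3) (exactly one): Vikram ∈ Ethics.
(2): Ethics already has 2, so the rest are out.
Suppose Vikram ∉ Compliance: no assignment then satisfies all the clues, so Vikram ∈ Compliance.

Vikram: Compliance, Ethics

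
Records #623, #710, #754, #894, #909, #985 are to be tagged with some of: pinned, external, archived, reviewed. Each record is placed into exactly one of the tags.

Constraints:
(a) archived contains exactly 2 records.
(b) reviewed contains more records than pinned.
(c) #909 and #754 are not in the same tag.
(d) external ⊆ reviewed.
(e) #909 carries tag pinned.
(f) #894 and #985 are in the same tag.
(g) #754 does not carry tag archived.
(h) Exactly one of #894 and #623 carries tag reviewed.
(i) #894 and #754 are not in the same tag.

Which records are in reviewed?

reviewed = {#623, #710, #754}

From (e): #909 ∈ pinned.
From (g): #754 ∉ archived.
(c): #754 ∉ pinned.
Suppose #623 ∉ reviewed: no assignment then satisfies all the clues, so #623 ∈ reviewed.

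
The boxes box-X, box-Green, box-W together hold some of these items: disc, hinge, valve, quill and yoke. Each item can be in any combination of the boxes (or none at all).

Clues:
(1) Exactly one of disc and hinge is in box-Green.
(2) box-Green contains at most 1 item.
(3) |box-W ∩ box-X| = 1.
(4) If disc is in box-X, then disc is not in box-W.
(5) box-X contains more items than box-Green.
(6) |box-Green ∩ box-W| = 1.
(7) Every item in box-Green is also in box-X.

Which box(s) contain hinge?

hinge: box-Green, box-W, box-X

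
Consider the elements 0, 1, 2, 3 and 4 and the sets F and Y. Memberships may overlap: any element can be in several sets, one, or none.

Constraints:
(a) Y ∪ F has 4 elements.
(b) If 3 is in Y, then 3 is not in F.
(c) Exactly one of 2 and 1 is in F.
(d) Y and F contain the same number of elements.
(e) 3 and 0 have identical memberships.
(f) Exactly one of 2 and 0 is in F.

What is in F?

F = {2, 4}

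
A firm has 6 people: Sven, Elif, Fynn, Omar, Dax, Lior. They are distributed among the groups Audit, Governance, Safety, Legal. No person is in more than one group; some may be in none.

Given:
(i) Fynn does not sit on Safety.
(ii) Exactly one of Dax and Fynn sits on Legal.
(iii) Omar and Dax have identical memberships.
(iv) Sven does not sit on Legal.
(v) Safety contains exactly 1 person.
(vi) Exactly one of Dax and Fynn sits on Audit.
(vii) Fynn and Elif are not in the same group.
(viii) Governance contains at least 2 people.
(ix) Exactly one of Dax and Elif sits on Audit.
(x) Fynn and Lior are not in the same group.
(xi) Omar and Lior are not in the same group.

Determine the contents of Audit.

Audit = {Dax, Omar}

From (i): Fynn ∉ Safety.
From (iv): Sven ∉ Legal.
Suppose Sven ∈ Audit: no assignment then satisfies all the clues, so Sven ∉ Audit.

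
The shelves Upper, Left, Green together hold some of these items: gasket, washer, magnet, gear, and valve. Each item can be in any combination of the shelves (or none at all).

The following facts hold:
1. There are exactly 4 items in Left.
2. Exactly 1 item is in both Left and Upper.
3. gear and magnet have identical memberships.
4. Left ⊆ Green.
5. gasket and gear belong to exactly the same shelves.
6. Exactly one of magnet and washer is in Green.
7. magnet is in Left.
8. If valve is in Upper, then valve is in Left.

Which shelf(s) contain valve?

valve: Green, Left, Upper

From (7): magnet ∈ Left.
(3): gear matches magnet: gear ∈ Left.
(4) with magnet ∈ Left: magnet ∈ Green.
(4) with gear ∈ Left: gear ∈ Green.
(5): gasket matches gear: gasket ∈ Left.
(5): gasket matches gear: gasket ∈ Green.
(6) (exactly one): washer ∉ Green.
(4) contrapositive: washer ∉ Left.
(1): only 4 candidates remain for Left, so all are in.
(4) with valve ∈ Left: valve ∈ Green.
Suppose valve ∉ Upper: no assignment then satisfies all the clues, so valve ∈ Upper.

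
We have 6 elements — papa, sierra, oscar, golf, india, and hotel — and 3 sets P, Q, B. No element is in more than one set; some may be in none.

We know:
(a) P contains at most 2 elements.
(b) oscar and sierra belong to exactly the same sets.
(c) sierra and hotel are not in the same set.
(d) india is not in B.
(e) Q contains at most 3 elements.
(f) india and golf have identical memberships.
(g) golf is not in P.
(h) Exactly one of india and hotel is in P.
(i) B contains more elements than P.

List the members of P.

P = {hotel}

From (d): india ∉ B.
From (g): golf ∉ P.
(f): india matches golf: india ∉ P.
(f): golf matches india: golf ∉ B.
(h) (exactly one): hotel ∈ P.
(c): sierra ∉ P.
(b): oscar matches sierra: oscar ∉ P.
Suppose papa ∈ P: no assignment then satisfies all the clues, so papa ∉ P.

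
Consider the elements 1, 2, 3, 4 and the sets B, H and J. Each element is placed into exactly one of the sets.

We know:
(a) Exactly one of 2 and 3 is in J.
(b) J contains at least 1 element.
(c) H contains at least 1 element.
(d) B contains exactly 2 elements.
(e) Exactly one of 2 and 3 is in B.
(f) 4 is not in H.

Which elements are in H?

From (f): 4 ∉ H.
Suppose 1 ∉ H: no assignment then satisfies all the clues, so 1 ∈ H.

H = {1}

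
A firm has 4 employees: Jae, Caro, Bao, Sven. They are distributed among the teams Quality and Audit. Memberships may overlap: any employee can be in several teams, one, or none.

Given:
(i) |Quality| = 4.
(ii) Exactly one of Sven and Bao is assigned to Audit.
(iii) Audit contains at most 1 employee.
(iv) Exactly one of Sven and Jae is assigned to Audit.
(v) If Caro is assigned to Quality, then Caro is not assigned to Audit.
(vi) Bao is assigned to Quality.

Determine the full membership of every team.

Quality = {Bao, Caro, Jae, Sven}; Audit = {Sven}

From (vi): Bao ∈ Quality.
(i): only 4 candidates remain for Quality, so all are in.
(v): Caro ∉ Audit.
Suppose Jae ∈ Audit: no assignment then satisfies all the clues, so Jae ∉ Audit.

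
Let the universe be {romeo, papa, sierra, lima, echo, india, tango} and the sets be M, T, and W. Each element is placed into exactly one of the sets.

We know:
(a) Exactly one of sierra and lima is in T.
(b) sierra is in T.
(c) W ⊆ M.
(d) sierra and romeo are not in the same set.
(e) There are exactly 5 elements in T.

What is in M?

M = {lima, romeo}

From (b): sierra ∈ T.
(a) (exactly one): lima ∉ T.
(d): romeo ∉ T.
(e): only 5 candidates remain for T, so all are in.
Suppose romeo ∉ M: no assignment then satisfies all the clues, so romeo ∈ M.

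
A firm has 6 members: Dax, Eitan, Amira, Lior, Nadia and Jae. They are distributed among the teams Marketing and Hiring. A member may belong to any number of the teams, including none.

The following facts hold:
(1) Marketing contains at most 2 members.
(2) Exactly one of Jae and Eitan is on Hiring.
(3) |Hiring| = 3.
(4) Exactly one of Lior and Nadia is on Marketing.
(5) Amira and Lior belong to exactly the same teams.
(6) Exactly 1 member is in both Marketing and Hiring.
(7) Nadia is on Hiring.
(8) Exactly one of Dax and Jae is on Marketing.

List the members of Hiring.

From (7): Nadia ∈ Hiring.
Suppose Dax ∉ Hiring: no assignment then satisfies all the clues, so Dax ∈ Hiring.

Hiring = {Dax, Eitan, Nadia}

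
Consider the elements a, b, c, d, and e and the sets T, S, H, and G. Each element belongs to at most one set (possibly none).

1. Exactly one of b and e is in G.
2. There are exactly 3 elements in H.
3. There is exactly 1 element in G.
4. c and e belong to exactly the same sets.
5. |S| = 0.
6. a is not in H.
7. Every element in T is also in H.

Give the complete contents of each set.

From (6): a ∉ H.
(5): S already has 0, so the rest are out.
(7) contrapositive: a ∉ T.
Suppose a ∈ G: no assignment then satisfies all the clues, so a ∉ G.

T = {}; S = {}; H = {c, d, e}; G = {b}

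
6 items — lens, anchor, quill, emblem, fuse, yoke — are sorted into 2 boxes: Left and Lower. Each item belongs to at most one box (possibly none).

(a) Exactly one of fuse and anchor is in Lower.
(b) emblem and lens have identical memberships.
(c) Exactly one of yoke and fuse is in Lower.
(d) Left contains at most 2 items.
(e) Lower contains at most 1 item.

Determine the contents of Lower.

Lower = {fuse}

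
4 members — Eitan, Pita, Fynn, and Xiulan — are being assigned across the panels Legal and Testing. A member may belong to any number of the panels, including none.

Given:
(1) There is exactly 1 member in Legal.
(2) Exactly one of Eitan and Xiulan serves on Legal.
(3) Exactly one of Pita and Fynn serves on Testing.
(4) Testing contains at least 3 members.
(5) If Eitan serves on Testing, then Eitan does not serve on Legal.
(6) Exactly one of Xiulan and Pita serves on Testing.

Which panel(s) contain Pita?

Pita: none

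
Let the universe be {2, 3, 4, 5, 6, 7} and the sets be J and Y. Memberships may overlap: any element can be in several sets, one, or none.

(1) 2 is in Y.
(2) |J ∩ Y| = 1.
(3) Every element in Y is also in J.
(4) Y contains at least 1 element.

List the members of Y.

From (1): 2 ∈ Y.
(3) with 2 ∈ Y: 2 ∈ J.
Suppose 3 ∈ Y: no assignment then satisfies all the clues, so 3 ∉ Y.

Y = {2}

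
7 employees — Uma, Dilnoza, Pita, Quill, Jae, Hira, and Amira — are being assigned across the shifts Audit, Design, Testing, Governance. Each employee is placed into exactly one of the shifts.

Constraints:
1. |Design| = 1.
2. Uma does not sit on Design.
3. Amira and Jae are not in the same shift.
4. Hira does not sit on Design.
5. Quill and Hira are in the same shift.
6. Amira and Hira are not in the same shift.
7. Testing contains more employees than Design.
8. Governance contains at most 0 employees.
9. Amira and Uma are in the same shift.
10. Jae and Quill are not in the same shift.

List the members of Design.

Design = {Jae}

From (2): Uma ∉ Design.
From (4): Hira ∉ Design.
(5): Quill matches Hira: Quill ∉ Design.
(8): Governance already has 0, so the rest are out.
(9): Amira matches Uma: Amira ∉ Design.
Suppose Dilnoza ∈ Design: no assignment then satisfies all the clues, so Dilnoza ∉ Design.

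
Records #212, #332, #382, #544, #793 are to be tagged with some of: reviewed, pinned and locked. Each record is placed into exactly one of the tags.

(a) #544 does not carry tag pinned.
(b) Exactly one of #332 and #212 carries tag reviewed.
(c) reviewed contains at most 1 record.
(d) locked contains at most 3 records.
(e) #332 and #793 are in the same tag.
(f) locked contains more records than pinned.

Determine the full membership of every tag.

reviewed = {#212}; pinned = {#382}; locked = {#332, #544, #793}

From (a): #544 ∉ pinned.
Suppose #212 ∉ reviewed: no assignment then satisfies all the clues, so #212 ∈ reviewed.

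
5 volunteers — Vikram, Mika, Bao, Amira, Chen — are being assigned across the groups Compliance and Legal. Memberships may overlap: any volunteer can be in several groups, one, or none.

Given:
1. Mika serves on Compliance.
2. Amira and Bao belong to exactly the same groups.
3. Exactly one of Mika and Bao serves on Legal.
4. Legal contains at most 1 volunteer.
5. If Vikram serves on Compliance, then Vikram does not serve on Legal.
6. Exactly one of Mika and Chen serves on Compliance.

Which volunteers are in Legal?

Legal = {Mika}

From (1): Mika ∈ Compliance.
(6) (exactly one): Chen ∉ Compliance.
Suppose Vikram ∈ Legal: no assignment then satisfies all the clues, so Vikram ∉ Legal.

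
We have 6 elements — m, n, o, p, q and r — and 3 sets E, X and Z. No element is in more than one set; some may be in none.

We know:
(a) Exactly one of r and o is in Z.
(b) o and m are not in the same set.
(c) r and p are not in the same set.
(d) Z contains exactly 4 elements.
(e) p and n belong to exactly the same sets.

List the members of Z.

Z = {n, o, p, q}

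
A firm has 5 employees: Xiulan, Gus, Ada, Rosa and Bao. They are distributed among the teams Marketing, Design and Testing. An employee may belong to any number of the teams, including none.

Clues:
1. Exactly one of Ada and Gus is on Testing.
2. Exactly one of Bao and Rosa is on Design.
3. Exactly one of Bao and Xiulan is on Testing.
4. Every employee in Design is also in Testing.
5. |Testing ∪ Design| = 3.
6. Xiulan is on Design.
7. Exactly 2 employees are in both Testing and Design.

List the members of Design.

Design = {Rosa, Xiulan}

From (6): Xiulan ∈ Design.
(4) with Xiulan ∈ Design: Xiulan ∈ Testing.
(3) (exactly one): Bao ∉ Testing.
(4) contrapositive: Bao ∉ Design.
(2) (exactly one): Rosa ∈ Design.
(4) with Rosa ∈ Design: Rosa ∈ Testing.
Suppose Gus ∈ Design: no assignment then satisfies all the clues, so Gus ∉ Design.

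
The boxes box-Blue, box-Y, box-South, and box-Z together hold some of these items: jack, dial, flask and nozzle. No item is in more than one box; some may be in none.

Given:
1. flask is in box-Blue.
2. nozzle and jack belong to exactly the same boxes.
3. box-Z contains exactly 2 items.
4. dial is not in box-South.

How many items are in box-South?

From (1): flask ∈ box-Blue.
From (4): dial ∉ box-South.
Suppose jack ∈ box-Blue: no assignment then satisfies all the clues, so jack ∉ box-Blue.

0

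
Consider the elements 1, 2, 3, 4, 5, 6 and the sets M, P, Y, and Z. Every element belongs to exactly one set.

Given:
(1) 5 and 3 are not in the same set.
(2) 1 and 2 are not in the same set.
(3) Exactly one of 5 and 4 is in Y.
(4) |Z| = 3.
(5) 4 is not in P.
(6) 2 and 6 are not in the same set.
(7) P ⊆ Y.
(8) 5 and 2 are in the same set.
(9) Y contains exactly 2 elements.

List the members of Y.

Y = {2, 5}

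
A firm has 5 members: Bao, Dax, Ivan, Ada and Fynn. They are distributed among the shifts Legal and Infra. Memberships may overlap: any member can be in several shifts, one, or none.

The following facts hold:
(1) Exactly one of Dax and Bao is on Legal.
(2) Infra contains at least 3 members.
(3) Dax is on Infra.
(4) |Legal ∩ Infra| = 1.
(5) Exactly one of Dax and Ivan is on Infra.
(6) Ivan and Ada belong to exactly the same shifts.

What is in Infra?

From (3): Dax ∈ Infra.
(5) (exactly one): Ivan ∉ Infra.
(6): Ada matches Ivan: Ada ∉ Infra.
(2): only 3 candidates remain for Infra, so all are in.

Infra = {Bao, Dax, Fynn}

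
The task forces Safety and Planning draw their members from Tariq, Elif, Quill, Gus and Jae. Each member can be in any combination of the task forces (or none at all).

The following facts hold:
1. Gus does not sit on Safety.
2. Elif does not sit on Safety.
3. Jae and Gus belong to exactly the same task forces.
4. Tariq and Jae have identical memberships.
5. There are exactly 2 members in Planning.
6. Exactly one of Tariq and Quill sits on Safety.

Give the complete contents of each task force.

Safety = {Quill}; Planning = {Elif, Quill}

From (1): Gus ∉ Safety.
From (2): Elif ∉ Safety.
(3): Jae matches Gus: Jae ∉ Safety.
(4): Tariq matches Jae: Tariq ∉ Safety.
(6) (exactly one): Quill ∈ Safety.
Suppose Tariq ∈ Planning: no assignment then satisfies all the clues, so Tariq ∉ Planning.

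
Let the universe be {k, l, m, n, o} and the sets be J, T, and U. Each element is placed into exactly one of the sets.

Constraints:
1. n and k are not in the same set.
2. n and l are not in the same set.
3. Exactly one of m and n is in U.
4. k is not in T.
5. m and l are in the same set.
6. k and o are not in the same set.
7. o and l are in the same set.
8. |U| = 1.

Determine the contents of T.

T = {l, m, o}

From (4): k ∉ T.
Suppose l ∉ T: no assignment then satisfies all the clues, so l ∈ T.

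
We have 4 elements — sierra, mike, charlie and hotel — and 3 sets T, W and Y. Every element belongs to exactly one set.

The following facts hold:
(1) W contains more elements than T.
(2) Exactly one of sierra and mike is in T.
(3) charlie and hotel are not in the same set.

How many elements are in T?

1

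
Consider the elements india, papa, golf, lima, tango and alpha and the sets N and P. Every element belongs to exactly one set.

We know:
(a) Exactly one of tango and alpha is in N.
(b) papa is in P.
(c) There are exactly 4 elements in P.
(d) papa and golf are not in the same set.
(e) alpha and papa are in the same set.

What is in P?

From (b): papa ∈ P.
(d): golf ∉ P.
(e): alpha matches papa: alpha ∉ N.
(e): alpha matches papa: alpha ∈ P.
Only one set left: golf ∈ N.
(a) (exactly one): tango ∈ N.
(c): only 4 candidates remain for P, so all are in.

P = {alpha, india, lima, papa}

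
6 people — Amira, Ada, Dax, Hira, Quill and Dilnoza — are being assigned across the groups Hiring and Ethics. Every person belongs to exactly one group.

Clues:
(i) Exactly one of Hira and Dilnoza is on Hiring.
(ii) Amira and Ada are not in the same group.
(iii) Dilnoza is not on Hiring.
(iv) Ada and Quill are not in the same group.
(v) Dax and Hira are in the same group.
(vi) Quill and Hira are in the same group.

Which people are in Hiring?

From (iii): Dilnoza ∉ Hiring.
(i) (exactly one): Hira ∈ Hiring.
(v): Dax matches Hira: Dax ∈ Hiring.
(vi): Quill matches Hira: Quill ∈ Hiring.
Only one group left: Dilnoza ∈ Ethics.
(iv): Ada ∉ Hiring.
Only one group left: Ada ∈ Ethics.
(ii): Amira ∉ Ethics.
Only one group left: Amira ∈ Hiring.

Hiring = {Amira, Dax, Hira, Quill}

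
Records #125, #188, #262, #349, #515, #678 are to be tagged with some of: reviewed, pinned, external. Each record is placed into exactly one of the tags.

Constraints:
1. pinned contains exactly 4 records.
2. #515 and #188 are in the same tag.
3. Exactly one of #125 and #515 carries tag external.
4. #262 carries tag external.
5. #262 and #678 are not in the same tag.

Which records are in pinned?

pinned = {#188, #349, #515, #678}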